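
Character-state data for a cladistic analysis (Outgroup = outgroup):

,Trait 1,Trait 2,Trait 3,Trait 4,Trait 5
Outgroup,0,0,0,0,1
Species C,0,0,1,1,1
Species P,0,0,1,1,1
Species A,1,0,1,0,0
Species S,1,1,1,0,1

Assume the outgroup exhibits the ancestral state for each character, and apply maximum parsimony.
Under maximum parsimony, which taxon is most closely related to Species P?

Species C

Character polarity is set by the outgroup: the derived state is whichever differs from the outgroup's state, so for Trait 5 the derived state is '0', and for the remaining characters it is '1'.
Only Species A and Species S show the derived state '1' for Trait 1, supporting them as a clade.
Trait 2 (derived state '1') is unique to Species S (autapomorphy; uninformative for grouping).
All ingroup taxa share the derived state '1' for Trait 3; it defines the ingroup but does not resolve relationships within it.
Trait 4 (derived state '1') is shared by Species C and Species P — a synapomorphy uniting that clade.
Trait 5: derived state '0' in Species A only — an autapomorphy, so it tells us nothing about relationships among taxa.
Most parsimonious ingroup topology: ((Species C,Species P),(Species A,Species S)).
Species P and Species C form a cherry on this tree, so they are sister taxa.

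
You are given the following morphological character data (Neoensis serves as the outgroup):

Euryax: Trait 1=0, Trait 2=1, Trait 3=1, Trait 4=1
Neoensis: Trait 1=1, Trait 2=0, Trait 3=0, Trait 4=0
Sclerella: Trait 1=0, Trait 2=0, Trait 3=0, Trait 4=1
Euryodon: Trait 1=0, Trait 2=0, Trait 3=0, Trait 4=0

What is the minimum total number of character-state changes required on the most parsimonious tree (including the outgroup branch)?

4

Character polarity is set by the outgroup: the derived state is whichever differs from the outgroup's state, so for Trait 1 the derived state is '0', and for the remaining characters it is '1'.
Trait 1 (derived state '0') is shared by all ingroup taxa — unites the whole ingroup.
Trait 2: derived state '1' in Euryax only — an autapomorphy, so it tells us nothing about relationships among taxa.
Trait 3: derived state '1' in Euryax only — an autapomorphy, so it tells us nothing about relationships among taxa.
Only Euryax and Sclerella show the derived state '1' for Trait 4, supporting them as a clade.
Most parsimonious ingroup topology: (Euryodon,(Sclerella,Euryax)).
Changes per character on this tree: Trait 1: 1; Trait 2: 1; Trait 3: 1; Trait 4: 1.
Total = 4.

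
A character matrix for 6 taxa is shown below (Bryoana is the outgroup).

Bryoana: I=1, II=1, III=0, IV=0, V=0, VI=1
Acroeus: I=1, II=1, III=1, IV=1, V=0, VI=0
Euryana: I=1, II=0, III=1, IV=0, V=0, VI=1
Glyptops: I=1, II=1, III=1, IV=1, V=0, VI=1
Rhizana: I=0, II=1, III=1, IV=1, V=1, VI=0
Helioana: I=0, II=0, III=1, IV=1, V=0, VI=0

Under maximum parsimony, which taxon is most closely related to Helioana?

Character polarity is set by the outgroup: the derived state is whichever differs from the outgroup's state, so for I, II, VI the derived state is '0', and for the remaining characters it is '1'.
Only Helioana and Rhizana show the derived state '0' for I, supporting them as a clade.
II (state '0') occurs in Euryana and Helioana but conflicts with the nesting implied by the other characters — most parsimoniously interpreted as homoplasy.
All ingroup taxa share the derived state '1' for III; it defines the ingroup but does not resolve relationships within it.
IV: derived state '1' in Acroeus, Glyptops, Helioana, and Rhizana only — synapomorphy for {Acroeus, Glyptops, Helioana, Rhizana}.
V (derived state '1') is unique to Rhizana (autapomorphy; uninformative for grouping).
VI: derived state '0' in Acroeus, Helioana, and Rhizana only — synapomorphy for {Acroeus, Helioana, Rhizana}.
Most parsimonious ingroup topology: (((Acroeus,(Rhizana,Helioana)),Glyptops),Euryana).
Helioana and Rhizana form a cherry on this tree, so they are sister taxa.

Rhizana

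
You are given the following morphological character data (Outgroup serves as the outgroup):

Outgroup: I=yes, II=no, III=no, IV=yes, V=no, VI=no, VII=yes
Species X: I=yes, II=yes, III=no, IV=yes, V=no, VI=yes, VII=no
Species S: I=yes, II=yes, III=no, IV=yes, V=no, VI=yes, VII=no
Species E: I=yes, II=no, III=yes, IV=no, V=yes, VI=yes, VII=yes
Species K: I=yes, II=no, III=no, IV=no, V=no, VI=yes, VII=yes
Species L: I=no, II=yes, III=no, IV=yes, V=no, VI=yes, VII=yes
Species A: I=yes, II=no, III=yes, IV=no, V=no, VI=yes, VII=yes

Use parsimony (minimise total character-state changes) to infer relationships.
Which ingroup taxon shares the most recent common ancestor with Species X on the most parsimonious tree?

Species S

Character polarity is set by the outgroup: the derived state is whichever differs from the outgroup's state, so for I, IV, VII the derived state is 'no', and for the remaining characters it is 'yes'.
I: derived state 'no' in Species L only — an autapomorphy, so it tells us nothing about relationships among taxa.
II: derived state 'yes' in Species L, Species S, and Species X only — synapomorphy for {Species L, Species S, Species X}.
III (derived state 'yes') is shared by Species A and Species E — a synapomorphy uniting that clade.
IV (derived state 'no') is shared by Species A, Species E, and Species K — a synapomorphy uniting that clade.
V: derived state 'yes' in Species E only — an autapomorphy, so it tells us nothing about relationships among taxa.
VI (derived state 'yes') is shared by all ingroup taxa — unites the whole ingroup.
VII: derived state 'no' in Species S and Species X only — synapomorphy for {Species S, Species X}.
Most parsimonious ingroup topology: (((Species X,Species S),Species L),((Species E,Species A),Species K)).
Species X and Species S form a cherry on this tree, so they are sister taxa.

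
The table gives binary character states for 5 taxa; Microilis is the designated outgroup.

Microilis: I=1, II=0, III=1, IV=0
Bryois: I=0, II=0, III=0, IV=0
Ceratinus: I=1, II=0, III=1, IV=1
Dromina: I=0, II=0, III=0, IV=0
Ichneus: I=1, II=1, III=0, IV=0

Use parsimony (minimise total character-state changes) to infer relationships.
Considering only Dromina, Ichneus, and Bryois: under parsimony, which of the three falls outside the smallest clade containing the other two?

Ichneus

Character polarity is set by the outgroup: the derived state is whichever differs from the outgroup's state, so for I, III the derived state is '0', and for the remaining characters it is '1'.
I (derived state '0') is shared by Bryois and Dromina — a synapomorphy uniting that clade.
II (derived state '1') is unique to Ichneus (autapomorphy; uninformative for grouping).
III (derived state '0') is shared by Bryois, Dromina, and Ichneus — a synapomorphy uniting that clade.
IV (derived state '1') is unique to Ceratinus (autapomorphy; uninformative for grouping).
Most parsimonious ingroup topology: (((Bryois,Dromina),Ichneus),Ceratinus).
Dromina and Bryois share a more recent common ancestor with each other than either does with Ichneus, so Ichneus is the least closely related of the three.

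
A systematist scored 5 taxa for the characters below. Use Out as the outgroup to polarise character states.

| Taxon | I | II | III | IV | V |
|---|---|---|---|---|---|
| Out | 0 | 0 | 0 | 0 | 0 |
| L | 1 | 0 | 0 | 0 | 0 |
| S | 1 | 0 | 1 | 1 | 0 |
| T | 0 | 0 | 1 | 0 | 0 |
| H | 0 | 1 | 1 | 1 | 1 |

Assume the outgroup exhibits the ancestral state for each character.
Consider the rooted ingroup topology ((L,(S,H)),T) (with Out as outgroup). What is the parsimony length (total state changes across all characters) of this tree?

Map each character onto ((L,(S,H)),T) (rooted by Out) and count the minimum state changes it requires (Fitch parsimony):
I: 2; II: 1; III: 2; IV: 1; V: 1.
Total tree length = 7.

7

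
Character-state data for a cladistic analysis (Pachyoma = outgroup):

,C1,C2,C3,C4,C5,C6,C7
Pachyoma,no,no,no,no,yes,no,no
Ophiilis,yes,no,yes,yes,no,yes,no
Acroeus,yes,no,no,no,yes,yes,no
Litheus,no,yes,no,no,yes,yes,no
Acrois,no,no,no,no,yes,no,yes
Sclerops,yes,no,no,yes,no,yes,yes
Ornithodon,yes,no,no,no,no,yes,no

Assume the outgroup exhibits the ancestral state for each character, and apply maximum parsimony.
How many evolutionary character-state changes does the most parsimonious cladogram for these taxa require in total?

Character polarity is set by the outgroup: the derived state is whichever differs from the outgroup's state, so for C5 the derived state is 'no', and for the remaining characters it is 'yes'.
C1: derived state 'yes' in Acroeus, Ophiilis, Ornithodon, and Sclerops only — synapomorphy for {Acroeus, Ophiilis, Ornithodon, Sclerops}.
C2 (derived state 'yes') is unique to Litheus (autapomorphy; uninformative for grouping).
C3: derived state 'yes' in Ophiilis only — an autapomorphy, so it tells us nothing about relationships among taxa.
C4: derived state 'yes' in Ophiilis and Sclerops only — synapomorphy for {Ophiilis, Sclerops}.
Only Ophiilis, Ornithodon, and Sclerops show the derived state 'no' for C5, supporting them as a clade.
C6 (derived state 'yes') is shared by Acroeus, Litheus, Ophiilis, Ornithodon, and Sclerops — a synapomorphy uniting that clade.
C7 groups Acrois and Sclerops, which is incompatible with the clades supported by the remaining characters; treating it as convergent (homoplasy) costs fewer steps than any alternative tree.
Most parsimonious ingroup topology: (((((Ophiilis,Sclerops),Ornithodon),Acroeus),Litheus),Acrois).
Changes per character on this tree: C1: 1; C2: 1; C3: 1; C4: 1; C5: 1; C6: 1; C7: 2.
Total = 8.

8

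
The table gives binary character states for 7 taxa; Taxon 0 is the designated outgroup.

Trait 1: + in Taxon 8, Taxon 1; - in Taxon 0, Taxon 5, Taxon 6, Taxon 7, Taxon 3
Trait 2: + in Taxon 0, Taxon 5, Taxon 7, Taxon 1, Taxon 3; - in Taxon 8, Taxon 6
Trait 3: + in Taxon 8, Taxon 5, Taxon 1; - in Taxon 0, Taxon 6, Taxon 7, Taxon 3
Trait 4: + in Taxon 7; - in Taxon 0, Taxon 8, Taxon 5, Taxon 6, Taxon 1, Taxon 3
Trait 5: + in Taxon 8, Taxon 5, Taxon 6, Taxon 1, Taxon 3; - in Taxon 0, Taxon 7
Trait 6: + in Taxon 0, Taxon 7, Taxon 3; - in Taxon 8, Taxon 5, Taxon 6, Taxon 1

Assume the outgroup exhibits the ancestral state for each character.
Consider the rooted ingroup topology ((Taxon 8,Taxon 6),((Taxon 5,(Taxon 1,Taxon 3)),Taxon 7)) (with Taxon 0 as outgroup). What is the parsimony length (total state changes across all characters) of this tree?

12

Map each character onto ((Taxon 8,Taxon 6),((Taxon 5,(Taxon 1,Taxon 3)),Taxon 7)) (rooted by Taxon 0) and count the minimum state changes it requires (Fitch parsimony):
Trait 1: 2; Trait 2: 1; Trait 3: 3; Trait 4: 1; Trait 5: 2; Trait 6: 3.
Total tree length = 12.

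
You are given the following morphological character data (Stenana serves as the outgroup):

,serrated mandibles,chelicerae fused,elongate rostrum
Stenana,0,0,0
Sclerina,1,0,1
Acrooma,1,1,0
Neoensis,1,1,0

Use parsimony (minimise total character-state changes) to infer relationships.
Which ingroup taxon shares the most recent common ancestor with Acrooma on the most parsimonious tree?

The outgroup has state '0' for every character, so '1' is the derived state throughout.
All ingroup taxa share the derived state '1' for serrated mandibles; it defines the ingroup but does not resolve relationships within it.
Only Acrooma and Neoensis show the derived state '1' for chelicerae fused, supporting them as a clade.
elongate rostrum: derived state '1' in Sclerina only — an autapomorphy, so it tells us nothing about relationships among taxa.
Most parsimonious ingroup topology: (Sclerina,(Acrooma,Neoensis)).
Acrooma and Neoensis form a cherry on this tree, so they are sister taxa.

Neoensis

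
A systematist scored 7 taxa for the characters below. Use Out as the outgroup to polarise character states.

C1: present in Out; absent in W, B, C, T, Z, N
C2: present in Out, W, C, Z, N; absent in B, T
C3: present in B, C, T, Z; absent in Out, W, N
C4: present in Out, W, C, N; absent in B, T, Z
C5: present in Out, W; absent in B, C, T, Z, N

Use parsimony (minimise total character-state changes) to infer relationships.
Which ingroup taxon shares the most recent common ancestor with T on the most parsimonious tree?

Character polarity is set by the outgroup: the derived state is whichever differs from the outgroup's state, so for C1, C2, C4, C5 the derived state is 'absent', and for the remaining characters it is 'present'.
All ingroup taxa share the derived state 'absent' for C1; it defines the ingroup but does not resolve relationships within it.
C2: derived state 'absent' in B and T only — synapomorphy for {B, T}.
C3 (derived state 'present') is shared by B, C, T, and Z — a synapomorphy uniting that clade.
C4 (derived state 'absent') is shared by B, T, and Z — a synapomorphy uniting that clade.
C5: derived state 'absent' in B, C, N, T, and Z only — synapomorphy for {B, C, N, T, Z}.
Most parsimonious ingroup topology: (W,((((B,T),Z),C),N)).
T and B form a cherry on this tree, so they are sister taxa.

B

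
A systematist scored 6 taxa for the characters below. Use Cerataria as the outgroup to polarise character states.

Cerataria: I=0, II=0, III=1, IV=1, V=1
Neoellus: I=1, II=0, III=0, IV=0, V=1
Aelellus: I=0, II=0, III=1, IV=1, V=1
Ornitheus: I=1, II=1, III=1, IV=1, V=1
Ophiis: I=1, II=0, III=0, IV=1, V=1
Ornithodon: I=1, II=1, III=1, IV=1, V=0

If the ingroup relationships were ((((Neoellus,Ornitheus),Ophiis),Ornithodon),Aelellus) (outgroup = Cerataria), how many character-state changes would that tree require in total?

7

Map each character onto ((((Neoellus,Ornitheus),Ophiis),Ornithodon),Aelellus) (rooted by Cerataria) and count the minimum state changes it requires (Fitch parsimony):
I: 1; II: 2; III: 2; IV: 1; V: 1.
Total tree length = 7.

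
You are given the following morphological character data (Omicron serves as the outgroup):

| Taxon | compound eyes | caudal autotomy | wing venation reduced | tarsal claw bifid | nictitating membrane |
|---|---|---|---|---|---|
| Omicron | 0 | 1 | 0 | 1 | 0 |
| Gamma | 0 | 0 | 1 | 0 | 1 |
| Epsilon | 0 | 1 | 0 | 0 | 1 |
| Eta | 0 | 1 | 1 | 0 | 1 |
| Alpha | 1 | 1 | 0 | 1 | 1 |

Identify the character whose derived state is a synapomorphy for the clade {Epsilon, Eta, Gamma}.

Character polarity is set by the outgroup: the derived state is whichever differs from the outgroup's state, so for caudal autotomy, tarsal claw bifid the derived state is '0', and for the remaining characters it is '1'.
compound eyes (derived state '1') is unique to Alpha (autapomorphy; uninformative for grouping).
caudal autotomy (derived state '0') is unique to Gamma (autapomorphy; uninformative for grouping).
wing venation reduced: derived state '1' in Eta and Gamma only — synapomorphy for {Eta, Gamma}.
tarsal claw bifid (derived state '0') is shared by Epsilon, Eta, and Gamma — a synapomorphy uniting that clade.
nictitating membrane (derived state '1') is shared by all ingroup taxa — unites the whole ingroup.
Most parsimonious ingroup topology: ((Epsilon,(Gamma,Eta)),Alpha).
The clade {Epsilon, Eta, Gamma} is supported by tarsal claw bifid: its derived state '0' occurs in exactly those taxa and in no other taxon (including the outgroup).

tarsal claw bifid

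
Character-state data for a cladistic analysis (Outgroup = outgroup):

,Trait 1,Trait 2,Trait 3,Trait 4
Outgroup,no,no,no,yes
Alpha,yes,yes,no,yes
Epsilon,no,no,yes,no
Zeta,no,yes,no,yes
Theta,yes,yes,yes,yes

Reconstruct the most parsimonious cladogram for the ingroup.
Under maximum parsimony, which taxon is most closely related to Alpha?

Theta

Character polarity is set by the outgroup: the derived state is whichever differs from the outgroup's state, so for Trait 4 the derived state is 'no', and for the remaining characters it is 'yes'.
Only Alpha and Theta show the derived state 'yes' for Trait 1, supporting them as a clade.
Trait 2: derived state 'yes' in Alpha, Theta, and Zeta only — synapomorphy for {Alpha, Theta, Zeta}.
Trait 3 groups Epsilon and Theta, which is incompatible with the clades supported by the remaining characters; treating it as convergent (homoplasy) costs fewer steps than any alternative tree.
Trait 4 (derived state 'no') is unique to Epsilon (autapomorphy; uninformative for grouping).
Most parsimonious ingroup topology: (((Alpha,Theta),Zeta),Epsilon).
Alpha and Theta form a cherry on this tree, so they are sister taxa.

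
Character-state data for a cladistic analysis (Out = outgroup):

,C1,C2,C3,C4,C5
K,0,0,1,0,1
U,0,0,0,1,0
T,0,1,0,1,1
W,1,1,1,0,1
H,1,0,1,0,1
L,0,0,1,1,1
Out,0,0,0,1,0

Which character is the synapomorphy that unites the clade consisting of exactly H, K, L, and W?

Character polarity is set by the outgroup: the derived state is whichever differs from the outgroup's state, so for C4 the derived state is '0', and for the remaining characters it is '1'.
C1: derived state '1' in H and W only — synapomorphy for {H, W}.
C2 groups T and W, which is incompatible with the clades supported by the remaining characters; treating it as convergent (homoplasy) costs fewer steps than any alternative tree.
C3: derived state '1' in H, K, L, and W only — synapomorphy for {H, K, L, W}.
Only H, K, and W show the derived state '0' for C4, supporting them as a clade.
Only H, K, L, T, and W show the derived state '1' for C5, supporting them as a clade.
Most parsimonious ingroup topology: ((T,(L,(K,(H,W)))),U).
The clade {H, K, L, W} is supported by C3: its derived state '1' occurs in exactly those taxa and in no other taxon (including the outgroup).

C3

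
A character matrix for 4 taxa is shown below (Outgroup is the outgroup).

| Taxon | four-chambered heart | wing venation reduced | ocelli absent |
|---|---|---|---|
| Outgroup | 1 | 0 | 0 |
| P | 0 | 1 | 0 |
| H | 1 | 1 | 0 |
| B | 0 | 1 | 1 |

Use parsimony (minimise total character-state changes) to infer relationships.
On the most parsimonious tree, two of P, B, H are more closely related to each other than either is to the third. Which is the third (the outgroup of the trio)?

Character polarity is set by the outgroup: the derived state is whichever differs from the outgroup's state, so for four-chambered heart the derived state is '0', and for the remaining characters it is '1'.
four-chambered heart: derived state '0' in B and P only — synapomorphy for {B, P}.
wing venation reduced (derived state '1') is shared by all ingroup taxa — unites the whole ingroup.
ocelli absent: derived state '1' in B only — an autapomorphy, so it tells us nothing about relationships among taxa.
Most parsimonious ingroup topology: ((P,B),H).
P and B share a more recent common ancestor with each other than either does with H, so H is the least closely related of the three.

H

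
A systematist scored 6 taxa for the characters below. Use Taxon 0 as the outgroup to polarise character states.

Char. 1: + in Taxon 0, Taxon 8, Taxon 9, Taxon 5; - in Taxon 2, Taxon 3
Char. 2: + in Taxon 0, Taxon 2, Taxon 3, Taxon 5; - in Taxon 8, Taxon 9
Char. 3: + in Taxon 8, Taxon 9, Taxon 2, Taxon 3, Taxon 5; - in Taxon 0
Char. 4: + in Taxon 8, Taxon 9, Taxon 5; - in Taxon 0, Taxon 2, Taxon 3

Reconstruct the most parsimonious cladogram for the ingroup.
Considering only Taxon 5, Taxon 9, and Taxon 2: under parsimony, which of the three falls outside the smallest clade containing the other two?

Taxon 2

Character polarity is set by the outgroup: the derived state is whichever differs from the outgroup's state, so for Char. 1, Char. 2 the derived state is '-', and for the remaining characters it is '+'.
Char. 1: derived state '-' in Taxon 2 and Taxon 3 only — synapomorphy for {Taxon 2, Taxon 3}.
Char. 2: derived state '-' in Taxon 8 and Taxon 9 only — synapomorphy for {Taxon 8, Taxon 9}.
All ingroup taxa share the derived state '+' for Char. 3; it defines the ingroup but does not resolve relationships within it.
Char. 4 (derived state '+') is shared by Taxon 5, Taxon 8, and Taxon 9 — a synapomorphy uniting that clade.
Most parsimonious ingroup topology: (((Taxon 8,Taxon 9),Taxon 5),(Taxon 2,Taxon 3)).
Taxon 5 and Taxon 9 share a more recent common ancestor with each other than either does with Taxon 2, so Taxon 2 is the least closely related of the three.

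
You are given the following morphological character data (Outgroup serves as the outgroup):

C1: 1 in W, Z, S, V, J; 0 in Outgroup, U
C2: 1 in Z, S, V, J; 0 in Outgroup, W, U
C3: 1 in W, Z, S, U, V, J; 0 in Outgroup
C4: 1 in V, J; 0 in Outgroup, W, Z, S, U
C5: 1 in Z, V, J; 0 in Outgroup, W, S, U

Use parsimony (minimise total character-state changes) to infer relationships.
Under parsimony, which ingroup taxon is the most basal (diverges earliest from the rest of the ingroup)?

U

The outgroup has state '0' for every character, so '1' is the derived state throughout.
C1: derived state '1' in J, S, V, W, and Z only — synapomorphy for {J, S, V, W, Z}.
C2 (derived state '1') is shared by J, S, V, and Z — a synapomorphy uniting that clade.
All ingroup taxa share the derived state '1' for C3; it defines the ingroup but does not resolve relationships within it.
C4 (derived state '1') is shared by J and V — a synapomorphy uniting that clade.
C5 (derived state '1') is shared by J, V, and Z — a synapomorphy uniting that clade.
Most parsimonious ingroup topology: ((W,((Z,(V,J)),S)),U).
U is sister to the clade containing all other ingroup taxa, so it is the earliest-diverging (most basal) ingroup lineage.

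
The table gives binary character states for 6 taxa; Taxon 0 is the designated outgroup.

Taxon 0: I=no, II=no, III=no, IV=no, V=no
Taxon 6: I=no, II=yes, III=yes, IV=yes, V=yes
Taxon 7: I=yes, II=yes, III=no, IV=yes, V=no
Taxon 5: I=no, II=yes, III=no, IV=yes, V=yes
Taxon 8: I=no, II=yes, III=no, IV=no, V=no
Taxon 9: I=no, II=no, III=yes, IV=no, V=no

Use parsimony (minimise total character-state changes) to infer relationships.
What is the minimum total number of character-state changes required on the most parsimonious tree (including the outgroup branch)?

6

The outgroup has state 'no' for every character, so 'yes' is the derived state throughout.
I: derived state 'yes' in Taxon 7 only — an autapomorphy, so it tells us nothing about relationships among taxa.
Only Taxon 5, Taxon 6, Taxon 7, and Taxon 8 show the derived state 'yes' for II, supporting them as a clade.
III (state 'yes') occurs in Taxon 6 and Taxon 9 but conflicts with the nesting implied by the other characters — most parsimoniously interpreted as homoplasy.
IV (derived state 'yes') is shared by Taxon 5, Taxon 6, and Taxon 7 — a synapomorphy uniting that clade.
Only Taxon 5 and Taxon 6 show the derived state 'yes' for V, supporting them as a clade.
Most parsimonious ingroup topology: ((((Taxon 6,Taxon 5),Taxon 7),Taxon 8),Taxon 9).
Changes per character on this tree: I: 1; II: 1; III: 2; IV: 1; V: 1.
Total = 6.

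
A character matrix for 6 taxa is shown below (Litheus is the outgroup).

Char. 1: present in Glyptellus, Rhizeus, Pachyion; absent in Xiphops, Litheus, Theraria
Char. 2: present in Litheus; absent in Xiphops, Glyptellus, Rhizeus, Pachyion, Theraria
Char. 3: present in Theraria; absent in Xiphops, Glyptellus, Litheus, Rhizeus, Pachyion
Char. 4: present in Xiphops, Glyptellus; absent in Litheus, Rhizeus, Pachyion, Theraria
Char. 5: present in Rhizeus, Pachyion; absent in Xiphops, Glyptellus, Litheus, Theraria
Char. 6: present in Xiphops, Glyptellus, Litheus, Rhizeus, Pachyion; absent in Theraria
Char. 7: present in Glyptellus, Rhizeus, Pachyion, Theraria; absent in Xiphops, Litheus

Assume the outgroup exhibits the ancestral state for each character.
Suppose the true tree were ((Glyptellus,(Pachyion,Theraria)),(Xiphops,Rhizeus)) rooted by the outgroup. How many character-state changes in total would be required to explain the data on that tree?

Map each character onto ((Glyptellus,(Pachyion,Theraria)),(Xiphops,Rhizeus)) (rooted by Litheus) and count the minimum state changes it requires (Fitch parsimony):
Char. 1: 3; Char. 2: 1; Char. 3: 1; Char. 4: 2; Char. 5: 2; Char. 6: 1; Char. 7: 2.
Total tree length = 12.

12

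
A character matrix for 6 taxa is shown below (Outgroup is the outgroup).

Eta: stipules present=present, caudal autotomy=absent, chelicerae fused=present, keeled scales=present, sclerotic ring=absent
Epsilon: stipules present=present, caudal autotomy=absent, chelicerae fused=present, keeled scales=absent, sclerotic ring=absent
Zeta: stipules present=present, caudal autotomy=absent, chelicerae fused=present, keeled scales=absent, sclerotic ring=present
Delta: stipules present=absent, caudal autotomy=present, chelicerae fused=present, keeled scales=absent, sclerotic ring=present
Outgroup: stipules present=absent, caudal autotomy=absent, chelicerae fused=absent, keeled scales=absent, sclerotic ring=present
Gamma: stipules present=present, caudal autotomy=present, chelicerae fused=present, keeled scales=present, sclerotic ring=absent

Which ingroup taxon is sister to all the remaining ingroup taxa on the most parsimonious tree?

Delta

Character polarity is set by the outgroup: the derived state is whichever differs from the outgroup's state, so for sclerotic ring the derived state is 'absent', and for the remaining characters it is 'present'.
Only Epsilon, Eta, Gamma, and Zeta show the derived state 'present' for stipules present, supporting them as a clade.
caudal autotomy groups Delta and Gamma, which is incompatible with the clades supported by the remaining characters; treating it as convergent (homoplasy) costs fewer steps than any alternative tree.
All ingroup taxa share the derived state 'present' for chelicerae fused; it defines the ingroup but does not resolve relationships within it.
keeled scales (derived state 'present') is shared by Eta and Gamma — a synapomorphy uniting that clade.
sclerotic ring (derived state 'absent') is shared by Epsilon, Eta, and Gamma — a synapomorphy uniting that clade.
Most parsimonious ingroup topology: ((Zeta,(Epsilon,(Eta,Gamma))),Delta).
Delta is sister to the clade containing all other ingroup taxa, so it is the earliest-diverging (most basal) ingroup lineage.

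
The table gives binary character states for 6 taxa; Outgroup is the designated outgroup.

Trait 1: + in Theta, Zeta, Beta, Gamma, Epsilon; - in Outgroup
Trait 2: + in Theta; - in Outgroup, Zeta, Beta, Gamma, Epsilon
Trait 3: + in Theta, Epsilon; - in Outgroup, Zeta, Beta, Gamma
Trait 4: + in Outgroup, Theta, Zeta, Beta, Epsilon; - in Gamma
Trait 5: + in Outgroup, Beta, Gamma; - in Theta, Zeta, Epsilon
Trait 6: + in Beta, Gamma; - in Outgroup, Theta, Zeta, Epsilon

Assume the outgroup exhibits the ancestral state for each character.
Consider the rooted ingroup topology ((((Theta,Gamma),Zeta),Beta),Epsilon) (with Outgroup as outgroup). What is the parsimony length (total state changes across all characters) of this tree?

Map each character onto ((((Theta,Gamma),Zeta),Beta),Epsilon) (rooted by Outgroup) and count the minimum state changes it requires (Fitch parsimony):
Trait 1: 1; Trait 2: 1; Trait 3: 2; Trait 4: 1; Trait 5: 3; Trait 6: 2.
Total tree length = 10.

10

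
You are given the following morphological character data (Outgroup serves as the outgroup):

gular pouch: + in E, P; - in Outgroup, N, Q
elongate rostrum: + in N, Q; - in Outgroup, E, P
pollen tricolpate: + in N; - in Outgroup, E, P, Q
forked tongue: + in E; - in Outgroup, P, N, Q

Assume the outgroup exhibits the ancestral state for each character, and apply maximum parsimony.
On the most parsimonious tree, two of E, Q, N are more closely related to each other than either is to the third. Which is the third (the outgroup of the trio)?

E

The outgroup has state '-' for every character, so '+' is the derived state throughout.
gular pouch (derived state '+') is shared by E and P — a synapomorphy uniting that clade.
elongate rostrum: derived state '+' in N and Q only — synapomorphy for {N, Q}.
pollen tricolpate (derived state '+') is unique to N (autapomorphy; uninformative for grouping).
forked tongue: derived state '+' in E only — an autapomorphy, so it tells us nothing about relationships among taxa.
Most parsimonious ingroup topology: ((E,P),(N,Q)).
N and Q share a more recent common ancestor with each other than either does with E, so E is the least closely related of the three.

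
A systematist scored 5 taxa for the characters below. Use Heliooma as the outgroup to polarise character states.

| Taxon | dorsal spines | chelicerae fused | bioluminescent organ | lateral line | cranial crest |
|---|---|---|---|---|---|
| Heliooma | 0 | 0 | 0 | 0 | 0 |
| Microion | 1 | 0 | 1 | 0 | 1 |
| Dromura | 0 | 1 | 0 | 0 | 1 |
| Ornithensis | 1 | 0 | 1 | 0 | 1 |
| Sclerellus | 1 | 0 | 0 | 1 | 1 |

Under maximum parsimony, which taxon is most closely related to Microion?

The outgroup has state '0' for every character, so '1' is the derived state throughout.
dorsal spines: derived state '1' in Microion, Ornithensis, and Sclerellus only — synapomorphy for {Microion, Ornithensis, Sclerellus}.
chelicerae fused: derived state '1' in Dromura only — an autapomorphy, so it tells us nothing about relationships among taxa.
bioluminescent organ: derived state '1' in Microion and Ornithensis only — synapomorphy for {Microion, Ornithensis}.
lateral line (derived state '1') is unique to Sclerellus (autapomorphy; uninformative for grouping).
cranial crest (derived state '1') is shared by all ingroup taxa — unites the whole ingroup.
Most parsimonious ingroup topology: (((Microion,Ornithensis),Sclerellus),Dromura).
Microion and Ornithensis form a cherry on this tree, so they are sister taxa.

Ornithensis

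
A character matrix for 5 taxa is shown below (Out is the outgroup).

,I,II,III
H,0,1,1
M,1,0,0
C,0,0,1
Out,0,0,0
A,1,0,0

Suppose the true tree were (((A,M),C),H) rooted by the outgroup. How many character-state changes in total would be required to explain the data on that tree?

Map each character onto (((A,M),C),H) (rooted by Out) and count the minimum state changes it requires (Fitch parsimony):
I: 1; II: 1; III: 2.
Total tree length = 4.

4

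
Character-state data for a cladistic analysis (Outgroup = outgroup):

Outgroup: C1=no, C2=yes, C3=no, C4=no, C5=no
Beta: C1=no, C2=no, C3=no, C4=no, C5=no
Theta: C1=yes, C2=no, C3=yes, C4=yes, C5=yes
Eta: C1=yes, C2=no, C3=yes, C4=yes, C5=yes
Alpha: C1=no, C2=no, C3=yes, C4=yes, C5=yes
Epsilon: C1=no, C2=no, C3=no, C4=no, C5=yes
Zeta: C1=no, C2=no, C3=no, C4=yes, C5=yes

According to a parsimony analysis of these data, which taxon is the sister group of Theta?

Character polarity is set by the outgroup: the derived state is whichever differs from the outgroup's state, so for C2 the derived state is 'no', and for the remaining characters it is 'yes'.
C1: derived state 'yes' in Eta and Theta only — synapomorphy for {Eta, Theta}.
C2 (derived state 'no') is shared by all ingroup taxa — unites the whole ingroup.
Only Alpha, Eta, and Theta show the derived state 'yes' for C3, supporting them as a clade.
C4 (derived state 'yes') is shared by Alpha, Eta, Theta, and Zeta — a synapomorphy uniting that clade.
Only Alpha, Epsilon, Eta, Theta, and Zeta show the derived state 'yes' for C5, supporting them as a clade.
Most parsimonious ingroup topology: (Beta,((((Theta,Eta),Alpha),Zeta),Epsilon)).
Theta and Eta form a cherry on this tree, so they are sister taxa.

Eta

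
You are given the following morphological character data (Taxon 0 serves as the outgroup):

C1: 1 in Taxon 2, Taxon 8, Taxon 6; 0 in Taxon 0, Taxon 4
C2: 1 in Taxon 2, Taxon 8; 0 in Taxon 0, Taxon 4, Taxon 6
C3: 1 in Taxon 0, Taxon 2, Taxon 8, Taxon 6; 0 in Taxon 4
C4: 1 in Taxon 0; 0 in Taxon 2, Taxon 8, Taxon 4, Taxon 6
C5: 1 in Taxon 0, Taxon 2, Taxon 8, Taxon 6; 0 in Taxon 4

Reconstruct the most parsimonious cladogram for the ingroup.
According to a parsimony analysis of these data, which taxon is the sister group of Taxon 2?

Taxon 8

Character polarity is set by the outgroup: the derived state is whichever differs from the outgroup's state, so for C3, C4, C5 the derived state is '0', and for the remaining characters it is '1'.
C1: derived state '1' in Taxon 2, Taxon 6, and Taxon 8 only — synapomorphy for {Taxon 2, Taxon 6, Taxon 8}.
C2 (derived state '1') is shared by Taxon 2 and Taxon 8 — a synapomorphy uniting that clade.
C3: derived state '0' in Taxon 4 only — an autapomorphy, so it tells us nothing about relationships among taxa.
All ingroup taxa share the derived state '0' for C4; it defines the ingroup but does not resolve relationships within it.
C5 (derived state '0') is unique to Taxon 4 (autapomorphy; uninformative for grouping).
Most parsimonious ingroup topology: (((Taxon 2,Taxon 8),Taxon 6),Taxon 4).
Taxon 2 and Taxon 8 form a cherry on this tree, so they are sister taxa.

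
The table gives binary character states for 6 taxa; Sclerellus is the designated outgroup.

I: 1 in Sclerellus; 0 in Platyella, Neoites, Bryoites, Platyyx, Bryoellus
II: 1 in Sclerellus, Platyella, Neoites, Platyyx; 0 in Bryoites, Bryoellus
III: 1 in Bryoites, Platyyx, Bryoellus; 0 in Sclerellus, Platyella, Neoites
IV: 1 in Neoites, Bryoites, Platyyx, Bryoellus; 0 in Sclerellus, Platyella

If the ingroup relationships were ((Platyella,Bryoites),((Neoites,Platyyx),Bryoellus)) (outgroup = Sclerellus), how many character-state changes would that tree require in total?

Map each character onto ((Platyella,Bryoites),((Neoites,Platyyx),Bryoellus)) (rooted by Sclerellus) and count the minimum state changes it requires (Fitch parsimony):
I: 1; II: 2; III: 3; IV: 2.
Total tree length = 8.

8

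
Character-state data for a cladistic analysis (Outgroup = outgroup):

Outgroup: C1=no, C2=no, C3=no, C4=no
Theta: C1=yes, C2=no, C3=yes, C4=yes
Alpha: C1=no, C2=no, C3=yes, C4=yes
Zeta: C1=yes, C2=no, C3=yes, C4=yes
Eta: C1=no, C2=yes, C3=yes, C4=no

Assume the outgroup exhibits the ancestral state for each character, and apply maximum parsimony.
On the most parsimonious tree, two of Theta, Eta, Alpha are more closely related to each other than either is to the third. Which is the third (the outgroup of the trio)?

Eta

The outgroup has state 'no' for every character, so 'yes' is the derived state throughout.
Only Theta and Zeta show the derived state 'yes' for C1, supporting them as a clade.
C2 (derived state 'yes') is unique to Eta (autapomorphy; uninformative for grouping).
C3 (derived state 'yes') is shared by all ingroup taxa — unites the whole ingroup.
C4 (derived state 'yes') is shared by Alpha, Theta, and Zeta — a synapomorphy uniting that clade.
Most parsimonious ingroup topology: (((Theta,Zeta),Alpha),Eta).
Theta and Alpha share a more recent common ancestor with each other than either does with Eta, so Eta is the least closely related of the three.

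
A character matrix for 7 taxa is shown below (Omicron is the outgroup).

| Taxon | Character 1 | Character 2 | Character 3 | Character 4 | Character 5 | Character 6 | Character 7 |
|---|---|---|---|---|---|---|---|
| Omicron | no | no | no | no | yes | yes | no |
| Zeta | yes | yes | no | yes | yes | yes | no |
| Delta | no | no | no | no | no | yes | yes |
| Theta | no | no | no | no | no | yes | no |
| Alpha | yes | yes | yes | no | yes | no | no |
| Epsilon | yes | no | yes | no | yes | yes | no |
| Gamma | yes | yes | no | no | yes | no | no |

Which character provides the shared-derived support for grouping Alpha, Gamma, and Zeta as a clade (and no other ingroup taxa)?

Character 2

Character polarity is set by the outgroup: the derived state is whichever differs from the outgroup's state, so for Character 5, Character 6 the derived state is 'no', and for the remaining characters it is 'yes'.
Character 1 (derived state 'yes') is shared by Alpha, Epsilon, Gamma, and Zeta — a synapomorphy uniting that clade.
Character 2: derived state 'yes' in Alpha, Gamma, and Zeta only — synapomorphy for {Alpha, Gamma, Zeta}.
Character 3 (state 'yes') occurs in Alpha and Epsilon but conflicts with the nesting implied by the other characters — most parsimoniously interpreted as homoplasy.
Character 4 (derived state 'yes') is unique to Zeta (autapomorphy; uninformative for grouping).
Character 5 (derived state 'no') is shared by Delta and Theta — a synapomorphy uniting that clade.
Only Alpha and Gamma show the derived state 'no' for Character 6, supporting them as a clade.
Character 7: derived state 'yes' in Delta only — an autapomorphy, so it tells us nothing about relationships among taxa.
Most parsimonious ingroup topology: (((Zeta,(Alpha,Gamma)),Epsilon),(Delta,Theta)).
The clade {Alpha, Gamma, Zeta} is supported by Character 2: its derived state 'yes' occurs in exactly those taxa and in no other taxon (including the outgroup).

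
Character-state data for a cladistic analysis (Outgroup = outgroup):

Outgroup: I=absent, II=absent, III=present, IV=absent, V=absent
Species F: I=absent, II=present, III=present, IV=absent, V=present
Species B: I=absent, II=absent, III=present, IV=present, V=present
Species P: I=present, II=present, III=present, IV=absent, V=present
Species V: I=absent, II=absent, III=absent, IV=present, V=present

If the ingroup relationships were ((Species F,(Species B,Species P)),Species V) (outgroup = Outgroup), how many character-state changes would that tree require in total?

7

Map each character onto ((Species F,(Species B,Species P)),Species V) (rooted by Outgroup) and count the minimum state changes it requires (Fitch parsimony):
I: 1; II: 2; III: 1; IV: 2; V: 1.
Total tree length = 7.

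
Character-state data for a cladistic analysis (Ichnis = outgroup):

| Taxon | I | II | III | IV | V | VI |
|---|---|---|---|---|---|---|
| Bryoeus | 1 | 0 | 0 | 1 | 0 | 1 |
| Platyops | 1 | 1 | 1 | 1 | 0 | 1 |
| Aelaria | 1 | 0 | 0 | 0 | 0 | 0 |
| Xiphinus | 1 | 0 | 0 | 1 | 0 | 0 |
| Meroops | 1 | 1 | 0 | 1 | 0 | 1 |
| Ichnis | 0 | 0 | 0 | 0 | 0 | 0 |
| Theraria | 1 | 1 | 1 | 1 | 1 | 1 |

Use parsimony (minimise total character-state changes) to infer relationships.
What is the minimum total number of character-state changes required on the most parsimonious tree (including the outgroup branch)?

The outgroup has state '0' for every character, so '1' is the derived state throughout.
All ingroup taxa share the derived state '1' for I; it defines the ingroup but does not resolve relationships within it.
Only Meroops, Platyops, and Theraria show the derived state '1' for II, supporting them as a clade.
III (derived state '1') is shared by Platyops and Theraria — a synapomorphy uniting that clade.
IV: derived state '1' in Bryoeus, Meroops, Platyops, Theraria, and Xiphinus only — synapomorphy for {Bryoeus, Meroops, Platyops, Theraria, Xiphinus}.
V (derived state '1') is unique to Theraria (autapomorphy; uninformative for grouping).
VI (derived state '1') is shared by Bryoeus, Meroops, Platyops, and Theraria — a synapomorphy uniting that clade.
Most parsimonious ingroup topology: ((((Meroops,(Theraria,Platyops)),Bryoeus),Xiphinus),Aelaria).
Changes per character on this tree: I: 1; II: 1; III: 1; IV: 1; V: 1; VI: 1.
Total = 6.

6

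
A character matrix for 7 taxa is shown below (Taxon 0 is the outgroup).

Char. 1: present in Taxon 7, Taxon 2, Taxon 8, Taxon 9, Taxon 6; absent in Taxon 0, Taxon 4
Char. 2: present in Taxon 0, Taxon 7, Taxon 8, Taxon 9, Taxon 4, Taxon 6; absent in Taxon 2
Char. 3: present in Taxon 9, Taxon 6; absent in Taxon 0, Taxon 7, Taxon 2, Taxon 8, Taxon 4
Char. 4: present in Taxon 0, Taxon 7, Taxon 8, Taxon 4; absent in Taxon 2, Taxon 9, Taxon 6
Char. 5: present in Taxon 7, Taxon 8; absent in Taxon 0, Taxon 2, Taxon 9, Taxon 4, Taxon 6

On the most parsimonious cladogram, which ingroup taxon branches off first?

Taxon 4

Character polarity is set by the outgroup: the derived state is whichever differs from the outgroup's state, so for Char. 2, Char. 4 the derived state is 'absent', and for the remaining characters it is 'present'.
Only Taxon 2, Taxon 6, Taxon 7, Taxon 8, and Taxon 9 show the derived state 'present' for Char. 1, supporting them as a clade.
Char. 2 (derived state 'absent') is unique to Taxon 2 (autapomorphy; uninformative for grouping).
Char. 3: derived state 'present' in Taxon 6 and Taxon 9 only — synapomorphy for {Taxon 6, Taxon 9}.
Char. 4 (derived state 'absent') is shared by Taxon 2, Taxon 6, and Taxon 9 — a synapomorphy uniting that clade.
Only Taxon 7 and Taxon 8 show the derived state 'present' for Char. 5, supporting them as a clade.
Most parsimonious ingroup topology: (((Taxon 7,Taxon 8),(Taxon 2,(Taxon 9,Taxon 6))),Taxon 4).
Taxon 4 is sister to the clade containing all other ingroup taxa, so it is the earliest-diverging (most basal) ingroup lineage.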